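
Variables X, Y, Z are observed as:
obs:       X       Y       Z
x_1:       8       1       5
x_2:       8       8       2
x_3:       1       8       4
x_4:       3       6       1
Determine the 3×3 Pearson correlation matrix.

Step 1 — column means:
  mean(X) = (8 + 8 + 1 + 3) / 4 = 20/4 = 5
  mean(Y) = (1 + 8 + 8 + 6) / 4 = 23/4 = 5.75
  mean(Z) = (5 + 2 + 4 + 1) / 4 = 12/4 = 3

Step 2 — sample variances and covariances s[i,j] = (1/(n-1)) · Σ_k (x_{k,i} - mean_i) · (x_{k,j} - mean_j), with n-1 = 3:
  s[X,X] = ((3)·(3) + (3)·(3) + (-4)·(-4) + (-2)·(-2)) / 3 = 38/3 = 12.6667
  s[X,Y] = ((3)·(-4.75) + (3)·(2.25) + (-4)·(2.25) + (-2)·(0.25)) / 3 = -17/3 = -5.6667
  s[X,Z] = ((3)·(2) + (3)·(-1) + (-4)·(1) + (-2)·(-2)) / 3 = 3/3 = 1
  s[Y,Y] = ((-4.75)·(-4.75) + (2.25)·(2.25) + (2.25)·(2.25) + (0.25)·(0.25)) / 3 = 32.75/3 = 10.9167
  s[Y,Z] = ((-4.75)·(2) + (2.25)·(-1) + (2.25)·(1) + (0.25)·(-2)) / 3 = -10/3 = -3.3333
  s[Z,Z] = ((2)·(2) + (-1)·(-1) + (1)·(1) + (-2)·(-2)) / 3 = 10/3 = 3.3333
  Sample standard deviations s_i = √(s[i,i]):
  s(X) = √(12.6667) = 3.559
  s(Y) = √(10.9167) = 3.304
  s(Z) = √(3.3333) = 1.8257

Step 3 — r_{ij} = s_{ij} / (s_i · s_j):
  r[X,X] = 1 (diagonal).
  r[X,Y] = -5.6667 / (3.559 · 3.304) = -5.6667 / 11.7592 = -0.4819
  r[X,Z] = 1 / (3.559 · 1.8257) = 1 / 6.4979 = 0.1539
  r[Y,Y] = 1 (diagonal).
  r[Y,Z] = -3.3333 / (3.304 · 1.8257) = -3.3333 / 6.0323 = -0.5526
  r[Z,Z] = 1 (diagonal).

R is symmetric with unit diagonal. Assembling:

R = [[1, -0.4819, 0.1539],
 [-0.4819, 1, -0.5526],
 [0.1539, -0.5526, 1]]


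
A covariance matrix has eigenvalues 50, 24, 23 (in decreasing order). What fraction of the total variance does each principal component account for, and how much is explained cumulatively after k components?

Step 1 — total variance = trace(Sigma) = Σ λ_i = 50 + 24 + 23 = 97.

Step 2 — fraction explained by component i = λ_i / Σ λ:
  PC1: 50/97 = 0.5155
  PC2: 24/97 = 0.2474
  PC3: 23/97 = 0.2371

Step 3 — cumulative fraction after k components = (λ_1 + ... + λ_k) / Σ λ:
  k = 1: 50/97 = 0.5155
  k = 2: (50 + 24)/97 = 74/97 = 0.7629
  k = 3: (50 + 24 + 23)/97 = 97/97 = 1

Summary (fraction, with percent):

explained: PC1 0.5155 (51.55%), PC2 0.2474 (24.74%), PC3 0.2371 (23.71%);  cumulative: 0.5155, 0.7629, 1


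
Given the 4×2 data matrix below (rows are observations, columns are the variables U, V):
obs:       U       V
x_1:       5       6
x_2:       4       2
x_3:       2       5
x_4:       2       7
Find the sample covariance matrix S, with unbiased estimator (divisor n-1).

Step 1 — column means:
  mean(U) = (5 + 4 + 2 + 2) / 4 = 13/4 = 3.25
  mean(V) = (6 + 2 + 5 + 7) / 4 = 20/4 = 5

Step 2 — sample covariance S[i,j] = (1/(n-1)) · Σ_k (x_{k,i} - mean_i) · (x_{k,j} - mean_j), with n-1 = 3.
  S[U,U] = ((1.75)·(1.75) + (0.75)·(0.75) + (-1.25)·(-1.25) + (-1.25)·(-1.25)) / 3 = 6.75/3 = 2.25
  S[U,V] = ((1.75)·(1) + (0.75)·(-3) + (-1.25)·(0) + (-1.25)·(2)) / 3 = -3/3 = -1
  S[V,V] = ((1)·(1) + (-3)·(-3) + (0)·(0) + (2)·(2)) / 3 = 14/3 = 4.6667

S is symmetric (S[j,i] = S[i,j]). Assembling:

S = [[2.25, -1],
 [-1, 4.6667]]


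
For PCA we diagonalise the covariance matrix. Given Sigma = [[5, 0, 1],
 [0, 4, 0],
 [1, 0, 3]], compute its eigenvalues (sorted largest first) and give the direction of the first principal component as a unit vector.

Step 1 — characteristic polynomial p(λ) = det(λI - Sigma) = λ³ - tr·λ² + c_1·λ - det, where tr = trace, c_1 = sum of the principal 2×2 minors, det = det(Sigma):
  tr = 5 + 4 + 3 = 12,
  c_1 = (5·4 - (0)²) + (5·3 - (1)²) + (4·3 - (0)²) = 20 + 14 + 12 = 46,
  det = 5·(4·3 - (0)²) - (0)·((0)·3 - (0)·(1)) + (1)·((0)·(0) - 4·(1)) = 5·(12) - (0)·(0) + (1)·(-4) = 56.
  So p(λ) = λ³ - 12λ² + 46λ - 56.
Step 2 — look for an integer root (rational root theorem: any rational root is an integer divisor of 56). Testing λ = 4:
  p(4) = 64 - 192 + 184 - 56 = 0  ✓
  Dividing out (λ - 4): p(λ) = (λ - 4)(λ² - 8λ + 14).
Step 3 — remaining eigenvalues from the quadratic λ² - 8λ + 14 = 0:
  Δ = 8² - 4·14 = 64 - 56 = 8,  λ = (8 ± √8)/2 = (8 ± 2.8284)/2 ≈ 5.4142 or 2.5858.
  Sorted: λ_1 = 5.4142,  λ_2 = 4,  λ_3 = 2.5858  (check: sum = 12 = tr ✓).

Step 4 — unit eigenvector for λ_1 ≈ 5.4142: v spans the null space of (Sigma - λ_1 I), whose rows are
  r_1 = (-0.4142, 0, 1),  r_2 = (0, -1.4142, 0),  r_3 = (1, 0, -2.4142).
  v is orthogonal to every row, so take v ∝ r_1 × r_2 = ((0)·(0) - (1)·(-1.4142), (1)·(0) - (-0.4142)·(0), (-0.4142)·(-1.4142) - (0)·(0)) ≈ (1.4142, 0, 0.5858).
  Let u = (1.4142, 0, 0.5858).
  ||u|| = √((1.4142)² + (0)² + (0.5858)²) = √(2.3431) ≈ 1.5307,  v_1 = u/||u|| ≈ (0.9239, 0, 0.3827) (||v_1|| = 1).

λ_1 = 5.4142,  λ_2 = 4,  λ_3 = 2.5858;  v_1 ≈ (0.9239, 0, 0.3827)


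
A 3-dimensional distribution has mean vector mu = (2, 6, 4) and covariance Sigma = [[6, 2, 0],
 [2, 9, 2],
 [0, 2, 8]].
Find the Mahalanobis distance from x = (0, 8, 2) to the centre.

Step 1 — centre the observation: (x - mu) = (-2, 2, -2).

Step 2 — invert Sigma (cofactor / det for 3×3, or solve directly):
  Sigma^{-1} = [[0.1809, -0.0426, 0.0106],
 [-0.0426, 0.1277, -0.0319],
 [0.0106, -0.0319, 0.133]].

Step 3 — form the quadratic (x - mu)^T · Sigma^{-1} · (x - mu):
  Sigma^{-1} · (x - mu) = (-0.4681, 0.4043, -0.3511).
  (x - mu)^T · [Sigma^{-1} · (x - mu)] = (-2)·(-0.4681) + (2)·(0.4043) + (-2)·(-0.3511) = 2.4468.

Step 4 — take square root: d = √(2.4468) ≈ 1.5642.

d(x, mu) = √(2.4468) ≈ 1.5642


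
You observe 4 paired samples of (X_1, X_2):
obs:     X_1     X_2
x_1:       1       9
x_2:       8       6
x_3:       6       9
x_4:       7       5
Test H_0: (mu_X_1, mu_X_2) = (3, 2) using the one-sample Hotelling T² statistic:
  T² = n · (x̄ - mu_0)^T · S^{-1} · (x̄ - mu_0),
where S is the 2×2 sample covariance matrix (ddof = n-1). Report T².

Step 1 — sample mean vector:
  mean(X_1) = (1 + 8 + 6 + 7) / 4 = 22/4 = 5.5
  mean(X_2) = (9 + 6 + 9 + 5) / 4 = 29/4 = 7.25
  x̄ = (5.5, 7.25),  deviation x̄ - mu_0 = (5.5, 7.25) - (3, 2) = (2.5, 5.25).

Step 2 — sample covariance matrix, S[i,j] = (1/(n-1)) · Σ_k (x_{k,i} - mean_i) · (x_{k,j} - mean_j), divisor n-1 = 3:
  S[X_1,X_1] = ((-4.5)·(-4.5) + (2.5)·(2.5) + (0.5)·(0.5) + (1.5)·(1.5)) / 3 = 29/3 = 9.6667
  S[X_1,X_2] = ((-4.5)·(1.75) + (2.5)·(-1.25) + (0.5)·(1.75) + (1.5)·(-2.25)) / 3 = -13.5/3 = -4.5
  S[X_2,X_2] = ((1.75)·(1.75) + (-1.25)·(-1.25) + (1.75)·(1.75) + (-2.25)·(-2.25)) / 3 = 12.75/3 = 4.25
  S = [[9.6667, -4.5],
 [-4.5, 4.25]].

Step 3 — invert S. det(S) = 9.6667·4.25 - (-4.5)² = 20.8333.
  S^{-1} = (1/det) · [[d, -b], [-b, a]] = [[0.204, 0.216],
 [0.216, 0.464]].

Step 4 — quadratic form (x̄ - mu_0)^T · S^{-1} · (x̄ - mu_0):
  S^{-1} · (x̄ - mu_0) = (1.644, 2.976),
  (x̄ - mu_0)^T · [...] = (2.5)·(1.644) + (5.25)·(2.976) = 19.734.

Step 5 — scale by n: T² = 4 · 19.734 = 78.936.

T² ≈ 78.936


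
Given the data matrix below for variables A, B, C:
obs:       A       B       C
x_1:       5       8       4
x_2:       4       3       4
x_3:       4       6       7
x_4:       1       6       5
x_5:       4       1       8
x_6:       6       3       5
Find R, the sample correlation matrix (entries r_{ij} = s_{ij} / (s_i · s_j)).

Step 1 — column means:
  mean(A) = (5 + 4 + 4 + 1 + 4 + 6) / 6 = 24/6 = 4
  mean(B) = (8 + 3 + 6 + 6 + 1 + 3) / 6 = 27/6 = 4.5
  mean(C) = (4 + 4 + 7 + 5 + 8 + 5) / 6 = 33/6 = 5.5

Step 2 — sample variances and covariances s[i,j] = (1/(n-1)) · Σ_k (x_{k,i} - mean_i) · (x_{k,j} - mean_j), with n-1 = 5:
  s[A,A] = ((1)·(1) + (0)·(0) + (0)·(0) + (-3)·(-3) + (0)·(0) + (2)·(2)) / 5 = 14/5 = 2.8
  s[A,B] = ((1)·(3.5) + (0)·(-1.5) + (0)·(1.5) + (-3)·(1.5) + (0)·(-3.5) + (2)·(-1.5)) / 5 = -4/5 = -0.8
  s[A,C] = ((1)·(-1.5) + (0)·(-1.5) + (0)·(1.5) + (-3)·(-0.5) + (0)·(2.5) + (2)·(-0.5)) / 5 = -1/5 = -0.2
  s[B,B] = ((3.5)·(3.5) + (-1.5)·(-1.5) + (1.5)·(1.5) + (1.5)·(1.5) + (-3.5)·(-3.5) + (-1.5)·(-1.5)) / 5 = 33.5/5 = 6.7
  s[B,C] = ((3.5)·(-1.5) + (-1.5)·(-1.5) + (1.5)·(1.5) + (1.5)·(-0.5) + (-3.5)·(2.5) + (-1.5)·(-0.5)) / 5 = -9.5/5 = -1.9
  s[C,C] = ((-1.5)·(-1.5) + (-1.5)·(-1.5) + (1.5)·(1.5) + (-0.5)·(-0.5) + (2.5)·(2.5) + (-0.5)·(-0.5)) / 5 = 13.5/5 = 2.7
  Sample standard deviations s_i = √(s[i,i]):
  s(A) = √(2.8) = 1.6733
  s(B) = √(6.7) = 2.5884
  s(C) = √(2.7) = 1.6432

Step 3 — r_{ij} = s_{ij} / (s_i · s_j):
  r[A,A] = 1 (diagonal).
  r[A,B] = -0.8 / (1.6733 · 2.5884) = -0.8 / 4.3313 = -0.1847
  r[A,C] = -0.2 / (1.6733 · 1.6432) = -0.2 / 2.7495 = -0.0727
  r[B,B] = 1 (diagonal).
  r[B,C] = -1.9 / (2.5884 · 1.6432) = -1.9 / 4.2532 = -0.4467
  r[C,C] = 1 (diagonal).

R is symmetric with unit diagonal. Assembling:

R = [[1, -0.1847, -0.0727],
 [-0.1847, 1, -0.4467],
 [-0.0727, -0.4467, 1]]


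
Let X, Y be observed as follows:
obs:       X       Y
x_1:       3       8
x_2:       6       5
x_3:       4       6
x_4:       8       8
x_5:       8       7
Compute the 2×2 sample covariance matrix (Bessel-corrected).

Step 1 — column means:
  mean(X) = (3 + 6 + 4 + 8 + 8) / 5 = 29/5 = 5.8
  mean(Y) = (8 + 5 + 6 + 8 + 7) / 5 = 34/5 = 6.8

Step 2 — sample covariance S[i,j] = (1/(n-1)) · Σ_k (x_{k,i} - mean_i) · (x_{k,j} - mean_j), with n-1 = 4.
  S[X,X] = ((-2.8)·(-2.8) + (0.2)·(0.2) + (-1.8)·(-1.8) + (2.2)·(2.2) + (2.2)·(2.2)) / 4 = 20.8/4 = 5.2
  S[X,Y] = ((-2.8)·(1.2) + (0.2)·(-1.8) + (-1.8)·(-0.8) + (2.2)·(1.2) + (2.2)·(0.2)) / 4 = 0.8/4 = 0.2
  S[Y,Y] = ((1.2)·(1.2) + (-1.8)·(-1.8) + (-0.8)·(-0.8) + (1.2)·(1.2) + (0.2)·(0.2)) / 4 = 6.8/4 = 1.7

S is symmetric (S[j,i] = S[i,j]). Assembling:

S = [[5.2, 0.2],
 [0.2, 1.7]]


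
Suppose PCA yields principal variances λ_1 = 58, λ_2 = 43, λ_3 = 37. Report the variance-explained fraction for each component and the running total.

Step 1 — total variance = trace(Sigma) = Σ λ_i = 58 + 43 + 37 = 138.

Step 2 — fraction explained by component i = λ_i / Σ λ:
  PC1: 58/138 = 0.4203
  PC2: 43/138 = 0.3116
  PC3: 37/138 = 0.2681

Step 3 — cumulative fraction after k components = (λ_1 + ... + λ_k) / Σ λ:
  k = 1: 58/138 = 0.4203
  k = 2: (58 + 43)/138 = 101/138 = 0.7319
  k = 3: (58 + 43 + 37)/138 = 138/138 = 1

Summary (fraction, with percent):

explained: PC1 0.4203 (42.03%), PC2 0.3116 (31.16%), PC3 0.2681 (26.81%);  cumulative: 0.4203, 0.7319, 1


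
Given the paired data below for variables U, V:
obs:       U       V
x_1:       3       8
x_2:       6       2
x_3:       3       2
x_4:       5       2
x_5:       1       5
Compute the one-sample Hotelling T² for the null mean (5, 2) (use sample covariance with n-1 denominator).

Step 1 — sample mean vector:
  mean(U) = (3 + 6 + 3 + 5 + 1) / 5 = 18/5 = 3.6
  mean(V) = (8 + 2 + 2 + 2 + 5) / 5 = 19/5 = 3.8
  x̄ = (3.6, 3.8),  deviation x̄ - mu_0 = (3.6, 3.8) - (5, 2) = (-1.4, 1.8).

Step 2 — sample covariance matrix, S[i,j] = (1/(n-1)) · Σ_k (x_{k,i} - mean_i) · (x_{k,j} - mean_j), divisor n-1 = 4:
  S[U,U] = ((-0.6)·(-0.6) + (2.4)·(2.4) + (-0.6)·(-0.6) + (1.4)·(1.4) + (-2.6)·(-2.6)) / 4 = 15.2/4 = 3.8
  S[U,V] = ((-0.6)·(4.2) + (2.4)·(-1.8) + (-0.6)·(-1.8) + (1.4)·(-1.8) + (-2.6)·(1.2)) / 4 = -11.4/4 = -2.85
  S[V,V] = ((4.2)·(4.2) + (-1.8)·(-1.8) + (-1.8)·(-1.8) + (-1.8)·(-1.8) + (1.2)·(1.2)) / 4 = 28.8/4 = 7.2
  S = [[3.8, -2.85],
 [-2.85, 7.2]].

Step 3 — invert S. det(S) = 3.8·7.2 - (-2.85)² = 19.2375.
  S^{-1} = (1/det) · [[d, -b], [-b, a]] = [[0.3743, 0.1481],
 [0.1481, 0.1975]].

Step 4 — quadratic form (x̄ - mu_0)^T · S^{-1} · (x̄ - mu_0):
  S^{-1} · (x̄ - mu_0) = (-0.2573, 0.1481),
  (x̄ - mu_0)^T · [...] = (-1.4)·(-0.2573) + (1.8)·(0.1481) = 0.6269.

Step 5 — scale by n: T² = 5 · 0.6269 = 3.1345.

T² ≈ 3.1345


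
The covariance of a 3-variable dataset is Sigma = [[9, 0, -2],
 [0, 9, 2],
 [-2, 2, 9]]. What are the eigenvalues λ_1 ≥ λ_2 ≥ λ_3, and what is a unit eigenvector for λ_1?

Step 1 — characteristic polynomial p(λ) = det(λI - Sigma) = λ³ - tr·λ² + c_1·λ - det, where tr = trace, c_1 = sum of the principal 2×2 minors, det = det(Sigma):
  tr = 9 + 9 + 9 = 27,
  c_1 = (9·9 - (0)²) + (9·9 - (-2)²) + (9·9 - (2)²) = 81 + 77 + 77 = 235,
  det = 9·(9·9 - (2)²) - (0)·((0)·9 - (2)·(-2)) + (-2)·((0)·(2) - 9·(-2)) = 9·(77) - (0)·(4) + (-2)·(18) = 657.
  So p(λ) = λ³ - 27λ² + 235λ - 657.
Step 2 — look for an integer root (rational root theorem: any rational root is an integer divisor of 657). Testing λ = 9:
  p(9) = 729 - 2187 + 2115 - 657 = 0  ✓
  Dividing out (λ - 9): p(λ) = (λ - 9)(λ² - 18λ + 73).
Step 3 — remaining eigenvalues from the quadratic λ² - 18λ + 73 = 0:
  Δ = 18² - 4·73 = 324 - 292 = 32,  λ = (18 ± √32)/2 = (18 ± 5.6569)/2 ≈ 11.8284 or 6.1716.
  Sorted: λ_1 = 11.8284,  λ_2 = 9,  λ_3 = 6.1716  (check: sum = 27 = tr ✓).

Step 4 — unit eigenvector for λ_1 ≈ 11.8284: v spans the null space of (Sigma - λ_1 I), whose rows are
  r_1 = (-2.8284, 0, -2),  r_2 = (0, -2.8284, 2),  r_3 = (-2, 2, -2.8284).
  v is orthogonal to every row, so take v ∝ r_1 × r_2 = ((0)·(2) - (-2)·(-2.8284), (-2)·(0) - (-2.8284)·(2), (-2.8284)·(-2.8284) - (0)·(0)) ≈ (-5.6569, 5.6569, 8).
  Rescale (multiply by -1 so the first nonzero entry is positive): u = (5.6569, -5.6569, -8).
  ||u|| = √((5.6569)² + (-5.6569)² + (-8)²) = √(128) ≈ 11.3137,  v_1 = u/||u|| ≈ (0.5, -0.5, -0.7071) (||v_1|| = 1).

λ_1 = 11.8284,  λ_2 = 9,  λ_3 = 6.1716;  v_1 ≈ (0.5, -0.5, -0.7071)


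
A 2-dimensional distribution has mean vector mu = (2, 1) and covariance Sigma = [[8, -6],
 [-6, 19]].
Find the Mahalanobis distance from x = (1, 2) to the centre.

Step 1 — centre the observation: (x - mu) = (-1, 1).

Step 2 — invert Sigma. det(Sigma) = 8·19 - (-6)² = 116.
  Sigma^{-1} = (1/det) · [[d, -b], [-b, a]] = [[0.1638, 0.0517],
 [0.0517, 0.069]].

Step 3 — form the quadratic (x - mu)^T · Sigma^{-1} · (x - mu):
  Sigma^{-1} · (x - mu) = (-0.1121, 0.0172).
  (x - mu)^T · [Sigma^{-1} · (x - mu)] = (-1)·(-0.1121) + (1)·(0.0172) = 0.1293.

Step 4 — take square root: d = √(0.1293) ≈ 0.3596.

d(x, mu) = √(0.1293) ≈ 0.3596


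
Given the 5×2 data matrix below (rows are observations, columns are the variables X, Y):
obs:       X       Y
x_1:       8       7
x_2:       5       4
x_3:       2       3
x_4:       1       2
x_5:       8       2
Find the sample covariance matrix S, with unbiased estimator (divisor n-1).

Step 1 — column means:
  mean(X) = (8 + 5 + 2 + 1 + 8) / 5 = 24/5 = 4.8
  mean(Y) = (7 + 4 + 3 + 2 + 2) / 5 = 18/5 = 3.6

Step 2 — sample covariance S[i,j] = (1/(n-1)) · Σ_k (x_{k,i} - mean_i) · (x_{k,j} - mean_j), with n-1 = 4.
  S[X,X] = ((3.2)·(3.2) + (0.2)·(0.2) + (-2.8)·(-2.8) + (-3.8)·(-3.8) + (3.2)·(3.2)) / 4 = 42.8/4 = 10.7
  S[X,Y] = ((3.2)·(3.4) + (0.2)·(0.4) + (-2.8)·(-0.6) + (-3.8)·(-1.6) + (3.2)·(-1.6)) / 4 = 13.6/4 = 3.4
  S[Y,Y] = ((3.4)·(3.4) + (0.4)·(0.4) + (-0.6)·(-0.6) + (-1.6)·(-1.6) + (-1.6)·(-1.6)) / 4 = 17.2/4 = 4.3

S is symmetric (S[j,i] = S[i,j]). Assembling:

S = [[10.7, 3.4],
 [3.4, 4.3]]


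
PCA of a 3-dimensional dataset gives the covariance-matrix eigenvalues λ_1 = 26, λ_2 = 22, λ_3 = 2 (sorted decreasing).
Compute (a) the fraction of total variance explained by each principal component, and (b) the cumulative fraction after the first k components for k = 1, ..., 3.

Step 1 — total variance = trace(Sigma) = Σ λ_i = 26 + 22 + 2 = 50.

Step 2 — fraction explained by component i = λ_i / Σ λ:
  PC1: 26/50 = 0.52
  PC2: 22/50 = 0.44
  PC3: 2/50 = 0.04

Step 3 — cumulative fraction after k components = (λ_1 + ... + λ_k) / Σ λ:
  k = 1: 26/50 = 0.52
  k = 2: (26 + 22)/50 = 48/50 = 0.96
  k = 3: (26 + 22 + 2)/50 = 50/50 = 1

Summary (fraction, with percent):

explained: PC1 0.52 (52%), PC2 0.44 (44%), PC3 0.04 (4%);  cumulative: 0.52, 0.96, 1


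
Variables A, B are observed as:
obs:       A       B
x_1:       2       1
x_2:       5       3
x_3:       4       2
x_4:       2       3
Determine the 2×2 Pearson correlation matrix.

Step 1 — column means:
  mean(A) = (2 + 5 + 4 + 2) / 4 = 13/4 = 3.25
  mean(B) = (1 + 3 + 2 + 3) / 4 = 9/4 = 2.25

Step 2 — sample variances and covariances s[i,j] = (1/(n-1)) · Σ_k (x_{k,i} - mean_i) · (x_{k,j} - mean_j), with n-1 = 3:
  s[A,A] = ((-1.25)·(-1.25) + (1.75)·(1.75) + (0.75)·(0.75) + (-1.25)·(-1.25)) / 3 = 6.75/3 = 2.25
  s[A,B] = ((-1.25)·(-1.25) + (1.75)·(0.75) + (0.75)·(-0.25) + (-1.25)·(0.75)) / 3 = 1.75/3 = 0.5833
  s[B,B] = ((-1.25)·(-1.25) + (0.75)·(0.75) + (-0.25)·(-0.25) + (0.75)·(0.75)) / 3 = 2.75/3 = 0.9167
  Sample standard deviations s_i = √(s[i,i]):
  s(A) = √(2.25) = 1.5
  s(B) = √(0.9167) = 0.9574

Step 3 — r_{ij} = s_{ij} / (s_i · s_j):
  r[A,A] = 1 (diagonal).
  r[A,B] = 0.5833 / (1.5 · 0.9574) = 0.5833 / 1.4361 = 0.4062
  r[B,B] = 1 (diagonal).

R is symmetric with unit diagonal. Assembling:

R = [[1, 0.4062],
 [0.4062, 1]]


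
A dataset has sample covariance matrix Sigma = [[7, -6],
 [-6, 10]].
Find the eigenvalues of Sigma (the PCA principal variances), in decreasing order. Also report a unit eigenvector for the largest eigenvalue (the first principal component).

Step 1 — characteristic polynomial of 2×2 Sigma:
  det(Sigma - λI) = λ² - trace · λ + det = 0.
  trace = 7 + 10 = 17, det = 7·10 - (-6)² = 34.
Step 2 — discriminant:
  Δ = trace² - 4·det = 289 - 136 = 153.
Step 3 — eigenvalues:
  λ = (trace ± √Δ)/2 = (17 ± 12.3693)/2,
  λ_1 = 14.6847,  λ_2 = 2.3153.

Step 4 — unit eigenvector for λ_1: solve (Sigma - λ_1 I)v = 0. First row:
  (7 - 14.6847)·v_x + (-6)·v_y = 0, i.e. (-7.6847)·v_x + (-6)·v_y = 0,
  so v ∝ (b, λ_1 - a) = (-6, 7.6847); multiply by -1 so the first entry is positive: u = (6, -7.6847).
  ||u|| = √((6)² + (-7.6847)²) = √(95.054) ≈ 9.7496,
  v_1 = u/||u|| ≈ (0.6154, -0.7882) (||v_1|| = 1).

λ_1 = 14.6847,  λ_2 = 2.3153;  v_1 ≈ (0.6154, -0.7882)


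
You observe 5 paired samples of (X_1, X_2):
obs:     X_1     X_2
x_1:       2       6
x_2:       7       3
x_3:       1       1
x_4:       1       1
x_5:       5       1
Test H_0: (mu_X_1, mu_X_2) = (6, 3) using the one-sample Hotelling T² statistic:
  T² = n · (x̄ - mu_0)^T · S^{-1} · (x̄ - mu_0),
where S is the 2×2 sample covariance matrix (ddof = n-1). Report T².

Step 1 — sample mean vector:
  mean(X_1) = (2 + 7 + 1 + 1 + 5) / 5 = 16/5 = 3.2
  mean(X_2) = (6 + 3 + 1 + 1 + 1) / 5 = 12/5 = 2.4
  x̄ = (3.2, 2.4),  deviation x̄ - mu_0 = (3.2, 2.4) - (6, 3) = (-2.8, -0.6).

Step 2 — sample covariance matrix, S[i,j] = (1/(n-1)) · Σ_k (x_{k,i} - mean_i) · (x_{k,j} - mean_j), divisor n-1 = 4:
  S[X_1,X_1] = ((-1.2)·(-1.2) + (3.8)·(3.8) + (-2.2)·(-2.2) + (-2.2)·(-2.2) + (1.8)·(1.8)) / 4 = 28.8/4 = 7.2
  S[X_1,X_2] = ((-1.2)·(3.6) + (3.8)·(0.6) + (-2.2)·(-1.4) + (-2.2)·(-1.4) + (1.8)·(-1.4)) / 4 = 1.6/4 = 0.4
  S[X_2,X_2] = ((3.6)·(3.6) + (0.6)·(0.6) + (-1.4)·(-1.4) + (-1.4)·(-1.4) + (-1.4)·(-1.4)) / 4 = 19.2/4 = 4.8
  S = [[7.2, 0.4],
 [0.4, 4.8]].

Step 3 — invert S. det(S) = 7.2·4.8 - (0.4)² = 34.4.
  S^{-1} = (1/det) · [[d, -b], [-b, a]] = [[0.1395, -0.0116],
 [-0.0116, 0.2093]].

Step 4 — quadratic form (x̄ - mu_0)^T · S^{-1} · (x̄ - mu_0):
  S^{-1} · (x̄ - mu_0) = (-0.3837, -0.093),
  (x̄ - mu_0)^T · [...] = (-2.8)·(-0.3837) + (-0.6)·(-0.093) = 1.1302.

Step 5 — scale by n: T² = 5 · 1.1302 = 5.6512.

T² ≈ 5.6512


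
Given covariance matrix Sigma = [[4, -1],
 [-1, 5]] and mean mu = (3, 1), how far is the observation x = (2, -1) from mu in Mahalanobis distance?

Step 1 — centre the observation: (x - mu) = (-1, -2).

Step 2 — invert Sigma. det(Sigma) = 4·5 - (-1)² = 19.
  Sigma^{-1} = (1/det) · [[d, -b], [-b, a]] = [[0.2632, 0.0526],
 [0.0526, 0.2105]].

Step 3 — form the quadratic (x - mu)^T · Sigma^{-1} · (x - mu):
  Sigma^{-1} · (x - mu) = (-0.3684, -0.4737).
  (x - mu)^T · [Sigma^{-1} · (x - mu)] = (-1)·(-0.3684) + (-2)·(-0.4737) = 1.3158.

Step 4 — take square root: d = √(1.3158) ≈ 1.1471.

d(x, mu) = √(1.3158) ≈ 1.1471


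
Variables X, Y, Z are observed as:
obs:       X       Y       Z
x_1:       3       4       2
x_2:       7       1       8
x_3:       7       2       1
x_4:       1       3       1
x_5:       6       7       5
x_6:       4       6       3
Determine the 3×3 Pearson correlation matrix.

Step 1 — column means:
  mean(X) = (3 + 7 + 7 + 1 + 6 + 4) / 6 = 28/6 = 4.6667
  mean(Y) = (4 + 1 + 2 + 3 + 7 + 6) / 6 = 23/6 = 3.8333
  mean(Z) = (2 + 8 + 1 + 1 + 5 + 3) / 6 = 20/6 = 3.3333

Step 2 — sample variances and covariances s[i,j] = (1/(n-1)) · Σ_k (x_{k,i} - mean_i) · (x_{k,j} - mean_j), with n-1 = 5:
  s[X,X] = ((-1.6667)·(-1.6667) + (2.3333)·(2.3333) + (2.3333)·(2.3333) + (-3.6667)·(-3.6667) + (1.3333)·(1.3333) + (-0.6667)·(-0.6667)) / 5 = 29.3333/5 = 5.8667
  s[X,Y] = ((-1.6667)·(0.1667) + (2.3333)·(-2.8333) + (2.3333)·(-1.8333) + (-3.6667)·(-0.8333) + (1.3333)·(3.1667) + (-0.6667)·(2.1667)) / 5 = -5.3333/5 = -1.0667
  s[X,Z] = ((-1.6667)·(-1.3333) + (2.3333)·(4.6667) + (2.3333)·(-2.3333) + (-3.6667)·(-2.3333) + (1.3333)·(1.6667) + (-0.6667)·(-0.3333)) / 5 = 18.6667/5 = 3.7333
  s[Y,Y] = ((0.1667)·(0.1667) + (-2.8333)·(-2.8333) + (-1.8333)·(-1.8333) + (-0.8333)·(-0.8333) + (3.1667)·(3.1667) + (2.1667)·(2.1667)) / 5 = 26.8333/5 = 5.3667
  s[Y,Z] = ((0.1667)·(-1.3333) + (-2.8333)·(4.6667) + (-1.8333)·(-2.3333) + (-0.8333)·(-2.3333) + (3.1667)·(1.6667) + (2.1667)·(-0.3333)) / 5 = -2.6667/5 = -0.5333
  s[Z,Z] = ((-1.3333)·(-1.3333) + (4.6667)·(4.6667) + (-2.3333)·(-2.3333) + (-2.3333)·(-2.3333) + (1.6667)·(1.6667) + (-0.3333)·(-0.3333)) / 5 = 37.3333/5 = 7.4667
  Sample standard deviations s_i = √(s[i,i]):
  s(X) = √(5.8667) = 2.4221
  s(Y) = √(5.3667) = 2.3166
  s(Z) = √(7.4667) = 2.7325

Step 3 — r_{ij} = s_{ij} / (s_i · s_j):
  r[X,X] = 1 (diagonal).
  r[X,Y] = -1.0667 / (2.4221 · 2.3166) = -1.0667 / 5.6111 = -0.1901
  r[X,Z] = 3.7333 / (2.4221 · 2.7325) = 3.7333 / 6.6185 = 0.5641
  r[Y,Y] = 1 (diagonal).
  r[Y,Z] = -0.5333 / (2.3166 · 2.7325) = -0.5333 / 6.3302 = -0.0843
  r[Z,Z] = 1 (diagonal).

R is symmetric with unit diagonal. Assembling:

R = [[1, -0.1901, 0.5641],
 [-0.1901, 1, -0.0843],
 [0.5641, -0.0843, 1]]


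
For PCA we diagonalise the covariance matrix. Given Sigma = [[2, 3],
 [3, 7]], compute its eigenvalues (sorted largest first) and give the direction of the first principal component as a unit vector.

Step 1 — characteristic polynomial of 2×2 Sigma:
  det(Sigma - λI) = λ² - trace · λ + det = 0.
  trace = 2 + 7 = 9, det = 2·7 - (3)² = 5.
Step 2 — discriminant:
  Δ = trace² - 4·det = 81 - 20 = 61.
Step 3 — eigenvalues:
  λ = (trace ± √Δ)/2 = (9 ± 7.8102)/2,
  λ_1 = 8.4051,  λ_2 = 0.5949.

Step 4 — unit eigenvector for λ_1: solve (Sigma - λ_1 I)v = 0. First row:
  (2 - 8.4051)·v_x + (3)·v_y = 0, i.e. (-6.4051)·v_x + (3)·v_y = 0,
  so v ∝ (b, λ_1 - a) = (3, 6.4051) = u.
  ||u|| = √((3)² + (6.4051)²) = √(50.0256) ≈ 7.0729,
  v_1 = u/||u|| ≈ (0.4242, 0.9056) (||v_1|| = 1).

λ_1 = 8.4051,  λ_2 = 0.5949;  v_1 ≈ (0.4242, 0.9056)


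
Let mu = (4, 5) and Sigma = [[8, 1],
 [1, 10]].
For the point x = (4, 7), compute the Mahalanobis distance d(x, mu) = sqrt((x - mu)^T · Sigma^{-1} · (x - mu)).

Step 1 — centre the observation: (x - mu) = (0, 2).

Step 2 — invert Sigma. det(Sigma) = 8·10 - (1)² = 79.
  Sigma^{-1} = (1/det) · [[d, -b], [-b, a]] = [[0.1266, -0.0127],
 [-0.0127, 0.1013]].

Step 3 — form the quadratic (x - mu)^T · Sigma^{-1} · (x - mu):
  Sigma^{-1} · (x - mu) = (-0.0253, 0.2025).
  (x - mu)^T · [Sigma^{-1} · (x - mu)] = (0)·(-0.0253) + (2)·(0.2025) = 0.4051.

Step 4 — take square root: d = √(0.4051) ≈ 0.6364.

d(x, mu) = √(0.4051) ≈ 0.6364


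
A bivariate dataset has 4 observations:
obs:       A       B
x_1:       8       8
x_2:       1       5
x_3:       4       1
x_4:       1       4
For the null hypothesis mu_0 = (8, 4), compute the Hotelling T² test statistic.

Step 1 — sample mean vector:
  mean(A) = (8 + 1 + 4 + 1) / 4 = 14/4 = 3.5
  mean(B) = (8 + 5 + 1 + 4) / 4 = 18/4 = 4.5
  x̄ = (3.5, 4.5),  deviation x̄ - mu_0 = (3.5, 4.5) - (8, 4) = (-4.5, 0.5).

Step 2 — sample covariance matrix, S[i,j] = (1/(n-1)) · Σ_k (x_{k,i} - mean_i) · (x_{k,j} - mean_j), divisor n-1 = 3:
  S[A,A] = ((4.5)·(4.5) + (-2.5)·(-2.5) + (0.5)·(0.5) + (-2.5)·(-2.5)) / 3 = 33/3 = 11
  S[A,B] = ((4.5)·(3.5) + (-2.5)·(0.5) + (0.5)·(-3.5) + (-2.5)·(-0.5)) / 3 = 14/3 = 4.6667
  S[B,B] = ((3.5)·(3.5) + (0.5)·(0.5) + (-3.5)·(-3.5) + (-0.5)·(-0.5)) / 3 = 25/3 = 8.3333
  S = [[11, 4.6667],
 [4.6667, 8.3333]].

Step 3 — invert S. det(S) = 11·8.3333 - (4.6667)² = 69.8889.
  S^{-1} = (1/det) · [[d, -b], [-b, a]] = [[0.1192, -0.0668],
 [-0.0668, 0.1574]].

Step 4 — quadratic form (x̄ - mu_0)^T · S^{-1} · (x̄ - mu_0):
  S^{-1} · (x̄ - mu_0) = (-0.57, 0.3792),
  (x̄ - mu_0)^T · [...] = (-4.5)·(-0.57) + (0.5)·(0.3792) = 2.7544.

Step 5 — scale by n: T² = 4 · 2.7544 = 11.0175.

T² ≈ 11.0175


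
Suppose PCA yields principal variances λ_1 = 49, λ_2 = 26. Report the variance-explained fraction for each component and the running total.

Step 1 — total variance = trace(Sigma) = Σ λ_i = 49 + 26 = 75.

Step 2 — fraction explained by component i = λ_i / Σ λ:
  PC1: 49/75 = 0.6533
  PC2: 26/75 = 0.3467

Step 3 — cumulative fraction after k components = (λ_1 + ... + λ_k) / Σ λ:
  k = 1: 49/75 = 0.6533
  k = 2: (49 + 26)/75 = 75/75 = 1

Summary (fraction, with percent):

explained: PC1 0.6533 (65.33%), PC2 0.3467 (34.67%);  cumulative: 0.6533, 1


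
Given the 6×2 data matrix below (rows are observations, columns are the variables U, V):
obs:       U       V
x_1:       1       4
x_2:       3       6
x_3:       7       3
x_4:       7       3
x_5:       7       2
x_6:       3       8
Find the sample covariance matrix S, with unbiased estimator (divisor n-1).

Step 1 — column means:
  mean(U) = (1 + 3 + 7 + 7 + 7 + 3) / 6 = 28/6 = 4.6667
  mean(V) = (4 + 6 + 3 + 3 + 2 + 8) / 6 = 26/6 = 4.3333

Step 2 — sample covariance S[i,j] = (1/(n-1)) · Σ_k (x_{k,i} - mean_i) · (x_{k,j} - mean_j), with n-1 = 5.
  S[U,U] = ((-3.6667)·(-3.6667) + (-1.6667)·(-1.6667) + (2.3333)·(2.3333) + (2.3333)·(2.3333) + (2.3333)·(2.3333) + (-1.6667)·(-1.6667)) / 5 = 35.3333/5 = 7.0667
  S[U,V] = ((-3.6667)·(-0.3333) + (-1.6667)·(1.6667) + (2.3333)·(-1.3333) + (2.3333)·(-1.3333) + (2.3333)·(-2.3333) + (-1.6667)·(3.6667)) / 5 = -19.3333/5 = -3.8667
  S[V,V] = ((-0.3333)·(-0.3333) + (1.6667)·(1.6667) + (-1.3333)·(-1.3333) + (-1.3333)·(-1.3333) + (-2.3333)·(-2.3333) + (3.6667)·(3.6667)) / 5 = 25.3333/5 = 5.0667

S is symmetric (S[j,i] = S[i,j]). Assembling:

S = [[7.0667, -3.8667],
 [-3.8667, 5.0667]]


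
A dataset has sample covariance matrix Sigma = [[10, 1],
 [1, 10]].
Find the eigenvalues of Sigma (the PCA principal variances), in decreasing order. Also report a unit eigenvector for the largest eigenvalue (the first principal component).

Step 1 — characteristic polynomial of 2×2 Sigma:
  det(Sigma - λI) = λ² - trace · λ + det = 0.
  trace = 10 + 10 = 20, det = 10·10 - (1)² = 99.
Step 2 — discriminant:
  Δ = trace² - 4·det = 400 - 396 = 4.
Step 3 — eigenvalues:
  λ = (trace ± √Δ)/2 = (20 ± 2)/2,
  λ_1 = 11,  λ_2 = 9.

Step 4 — unit eigenvector for λ_1: solve (Sigma - λ_1 I)v = 0. First row:
  (10 - 11)·v_x + (1)·v_y = 0, i.e. (-1)·v_x + (1)·v_y = 0,
  so v ∝ (b, λ_1 - a) = (1, 1) = u.
  ||u|| = √((1)² + (1)²) = √(2) ≈ 1.4142,
  v_1 = u/||u|| ≈ (0.7071, 0.7071) (||v_1|| = 1).

λ_1 = 11,  λ_2 = 9;  v_1 ≈ (0.7071, 0.7071)


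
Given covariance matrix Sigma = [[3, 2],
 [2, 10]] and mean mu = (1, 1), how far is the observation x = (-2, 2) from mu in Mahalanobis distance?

Step 1 — centre the observation: (x - mu) = (-3, 1).

Step 2 — invert Sigma. det(Sigma) = 3·10 - (2)² = 26.
  Sigma^{-1} = (1/det) · [[d, -b], [-b, a]] = [[0.3846, -0.0769],
 [-0.0769, 0.1154]].

Step 3 — form the quadratic (x - mu)^T · Sigma^{-1} · (x - mu):
  Sigma^{-1} · (x - mu) = (-1.2308, 0.3462).
  (x - mu)^T · [Sigma^{-1} · (x - mu)] = (-3)·(-1.2308) + (1)·(0.3462) = 4.0385.

Step 4 — take square root: d = √(4.0385) ≈ 2.0096.

d(x, mu) = √(4.0385) ≈ 2.0096


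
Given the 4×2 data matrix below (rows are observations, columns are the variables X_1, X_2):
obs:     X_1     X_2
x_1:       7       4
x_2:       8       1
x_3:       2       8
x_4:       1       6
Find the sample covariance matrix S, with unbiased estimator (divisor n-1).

Step 1 — column means:
  mean(X_1) = (7 + 8 + 2 + 1) / 4 = 18/4 = 4.5
  mean(X_2) = (4 + 1 + 8 + 6) / 4 = 19/4 = 4.75

Step 2 — sample covariance S[i,j] = (1/(n-1)) · Σ_k (x_{k,i} - mean_i) · (x_{k,j} - mean_j), with n-1 = 3.
  S[X_1,X_1] = ((2.5)·(2.5) + (3.5)·(3.5) + (-2.5)·(-2.5) + (-3.5)·(-3.5)) / 3 = 37/3 = 12.3333
  S[X_1,X_2] = ((2.5)·(-0.75) + (3.5)·(-3.75) + (-2.5)·(3.25) + (-3.5)·(1.25)) / 3 = -27.5/3 = -9.1667
  S[X_2,X_2] = ((-0.75)·(-0.75) + (-3.75)·(-3.75) + (3.25)·(3.25) + (1.25)·(1.25)) / 3 = 26.75/3 = 8.9167

S is symmetric (S[j,i] = S[i,j]). Assembling:

S = [[12.3333, -9.1667],
 [-9.1667, 8.9167]]


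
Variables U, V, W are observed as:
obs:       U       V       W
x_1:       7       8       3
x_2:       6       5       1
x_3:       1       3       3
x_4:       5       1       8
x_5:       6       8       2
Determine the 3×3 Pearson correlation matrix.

Step 1 — column means:
  mean(U) = (7 + 6 + 1 + 5 + 6) / 5 = 25/5 = 5
  mean(V) = (8 + 5 + 3 + 1 + 8) / 5 = 25/5 = 5
  mean(W) = (3 + 1 + 3 + 8 + 2) / 5 = 17/5 = 3.4

Step 2 — sample variances and covariances s[i,j] = (1/(n-1)) · Σ_k (x_{k,i} - mean_i) · (x_{k,j} - mean_j), with n-1 = 4:
  s[U,U] = ((2)·(2) + (1)·(1) + (-4)·(-4) + (0)·(0) + (1)·(1)) / 4 = 22/4 = 5.5
  s[U,V] = ((2)·(3) + (1)·(0) + (-4)·(-2) + (0)·(-4) + (1)·(3)) / 4 = 17/4 = 4.25
  s[U,W] = ((2)·(-0.4) + (1)·(-2.4) + (-4)·(-0.4) + (0)·(4.6) + (1)·(-1.4)) / 4 = -3/4 = -0.75
  s[V,V] = ((3)·(3) + (0)·(0) + (-2)·(-2) + (-4)·(-4) + (3)·(3)) / 4 = 38/4 = 9.5
  s[V,W] = ((3)·(-0.4) + (0)·(-2.4) + (-2)·(-0.4) + (-4)·(4.6) + (3)·(-1.4)) / 4 = -23/4 = -5.75
  s[W,W] = ((-0.4)·(-0.4) + (-2.4)·(-2.4) + (-0.4)·(-0.4) + (4.6)·(4.6) + (-1.4)·(-1.4)) / 4 = 29.2/4 = 7.3
  Sample standard deviations s_i = √(s[i,i]):
  s(U) = √(5.5) = 2.3452
  s(V) = √(9.5) = 3.0822
  s(W) = √(7.3) = 2.7019

Step 3 — r_{ij} = s_{ij} / (s_i · s_j):
  r[U,U] = 1 (diagonal).
  r[U,V] = 4.25 / (2.3452 · 3.0822) = 4.25 / 7.2284 = 0.588
  r[U,W] = -0.75 / (2.3452 · 2.7019) = -0.75 / 6.3364 = -0.1184
  r[V,V] = 1 (diagonal).
  r[V,W] = -5.75 / (3.0822 · 2.7019) = -5.75 / 8.3277 = -0.6905
  r[W,W] = 1 (diagonal).

R is symmetric with unit diagonal. Assembling:

R = [[1, 0.588, -0.1184],
 [0.588, 1, -0.6905],
 [-0.1184, -0.6905, 1]]


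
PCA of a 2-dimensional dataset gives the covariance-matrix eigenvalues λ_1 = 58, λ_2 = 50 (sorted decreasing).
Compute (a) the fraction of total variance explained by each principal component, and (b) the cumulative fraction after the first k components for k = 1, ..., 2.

Step 1 — total variance = trace(Sigma) = Σ λ_i = 58 + 50 = 108.

Step 2 — fraction explained by component i = λ_i / Σ λ:
  PC1: 58/108 = 0.537
  PC2: 50/108 = 0.463

Step 3 — cumulative fraction after k components = (λ_1 + ... + λ_k) / Σ λ:
  k = 1: 58/108 = 0.537
  k = 2: (58 + 50)/108 = 108/108 = 1

Summary (fraction, with percent):

explained: PC1 0.537 (53.7%), PC2 0.463 (46.3%);  cumulative: 0.537, 1


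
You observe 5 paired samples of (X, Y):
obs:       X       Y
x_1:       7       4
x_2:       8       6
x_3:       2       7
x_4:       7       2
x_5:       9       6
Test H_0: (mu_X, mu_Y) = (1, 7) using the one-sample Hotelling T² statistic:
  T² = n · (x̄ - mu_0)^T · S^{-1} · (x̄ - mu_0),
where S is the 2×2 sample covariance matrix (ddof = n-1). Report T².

Step 1 — sample mean vector:
  mean(X) = (7 + 8 + 2 + 7 + 9) / 5 = 33/5 = 6.6
  mean(Y) = (4 + 6 + 7 + 2 + 6) / 5 = 25/5 = 5
  x̄ = (6.6, 5),  deviation x̄ - mu_0 = (6.6, 5) - (1, 7) = (5.6, -2).

Step 2 — sample covariance matrix, S[i,j] = (1/(n-1)) · Σ_k (x_{k,i} - mean_i) · (x_{k,j} - mean_j), divisor n-1 = 4:
  S[X,X] = ((0.4)·(0.4) + (1.4)·(1.4) + (-4.6)·(-4.6) + (0.4)·(0.4) + (2.4)·(2.4)) / 4 = 29.2/4 = 7.3
  S[X,Y] = ((0.4)·(-1) + (1.4)·(1) + (-4.6)·(2) + (0.4)·(-3) + (2.4)·(1)) / 4 = -7/4 = -1.75
  S[Y,Y] = ((-1)·(-1) + (1)·(1) + (2)·(2) + (-3)·(-3) + (1)·(1)) / 4 = 16/4 = 4
  S = [[7.3, -1.75],
 [-1.75, 4]].

Step 3 — invert S. det(S) = 7.3·4 - (-1.75)² = 26.1375.
  S^{-1} = (1/det) · [[d, -b], [-b, a]] = [[0.153, 0.067],
 [0.067, 0.2793]].

Step 4 — quadratic form (x̄ - mu_0)^T · S^{-1} · (x̄ - mu_0):
  S^{-1} · (x̄ - mu_0) = (0.7231, -0.1836),
  (x̄ - mu_0)^T · [...] = (5.6)·(0.7231) + (-2)·(-0.1836) = 4.4166.

Step 5 — scale by n: T² = 5 · 4.4166 = 22.0832.

T² ≈ 22.0832


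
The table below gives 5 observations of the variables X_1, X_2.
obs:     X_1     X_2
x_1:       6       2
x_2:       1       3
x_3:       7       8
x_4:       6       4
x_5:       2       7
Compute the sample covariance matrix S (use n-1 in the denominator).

Step 1 — column means:
  mean(X_1) = (6 + 1 + 7 + 6 + 2) / 5 = 22/5 = 4.4
  mean(X_2) = (2 + 3 + 8 + 4 + 7) / 5 = 24/5 = 4.8

Step 2 — sample covariance S[i,j] = (1/(n-1)) · Σ_k (x_{k,i} - mean_i) · (x_{k,j} - mean_j), with n-1 = 4.
  S[X_1,X_1] = ((1.6)·(1.6) + (-3.4)·(-3.4) + (2.6)·(2.6) + (1.6)·(1.6) + (-2.4)·(-2.4)) / 4 = 29.2/4 = 7.3
  S[X_1,X_2] = ((1.6)·(-2.8) + (-3.4)·(-1.8) + (2.6)·(3.2) + (1.6)·(-0.8) + (-2.4)·(2.2)) / 4 = 3.4/4 = 0.85
  S[X_2,X_2] = ((-2.8)·(-2.8) + (-1.8)·(-1.8) + (3.2)·(3.2) + (-0.8)·(-0.8) + (2.2)·(2.2)) / 4 = 26.8/4 = 6.7

S is symmetric (S[j,i] = S[i,j]). Assembling:

S = [[7.3, 0.85],
 [0.85, 6.7]]


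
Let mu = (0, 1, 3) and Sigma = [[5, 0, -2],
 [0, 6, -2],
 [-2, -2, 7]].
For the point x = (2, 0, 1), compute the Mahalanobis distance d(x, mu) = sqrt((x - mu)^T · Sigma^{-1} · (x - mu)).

Step 1 — centre the observation: (x - mu) = (2, -1, -2).

Step 2 — invert Sigma (cofactor / det for 3×3, or solve directly):
  Sigma^{-1} = [[0.2289, 0.0241, 0.0723],
 [0.0241, 0.1867, 0.0602],
 [0.0723, 0.0602, 0.1807]].

Step 3 — form the quadratic (x - mu)^T · Sigma^{-1} · (x - mu):
  Sigma^{-1} · (x - mu) = (0.2892, -0.259, -0.2771).
  (x - mu)^T · [Sigma^{-1} · (x - mu)] = (2)·(0.2892) + (-1)·(-0.259) + (-2)·(-0.2771) = 1.3916.

Step 4 — take square root: d = √(1.3916) ≈ 1.1796.

d(x, mu) = √(1.3916) ≈ 1.1796


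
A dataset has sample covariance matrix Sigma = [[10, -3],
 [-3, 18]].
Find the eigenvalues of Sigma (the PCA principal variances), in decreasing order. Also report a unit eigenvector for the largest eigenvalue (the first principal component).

Step 1 — characteristic polynomial of 2×2 Sigma:
  det(Sigma - λI) = λ² - trace · λ + det = 0.
  trace = 10 + 18 = 28, det = 10·18 - (-3)² = 171.
Step 2 — discriminant:
  Δ = trace² - 4·det = 784 - 684 = 100.
Step 3 — eigenvalues:
  λ = (trace ± √Δ)/2 = (28 ± 10)/2,
  λ_1 = 19,  λ_2 = 9.

Step 4 — unit eigenvector for λ_1: solve (Sigma - λ_1 I)v = 0. First row:
  (10 - 19)·v_x + (-3)·v_y = 0, i.e. (-9)·v_x + (-3)·v_y = 0,
  so v ∝ (b, λ_1 - a) = (-3, 9); multiply by -1 so the first entry is positive: u = (3, -9).
  ||u|| = √((3)² + (-9)²) = √(90) ≈ 9.4868,
  v_1 = u/||u|| ≈ (0.3162, -0.9487) (||v_1|| = 1).

λ_1 = 19,  λ_2 = 9;  v_1 ≈ (0.3162, -0.9487)


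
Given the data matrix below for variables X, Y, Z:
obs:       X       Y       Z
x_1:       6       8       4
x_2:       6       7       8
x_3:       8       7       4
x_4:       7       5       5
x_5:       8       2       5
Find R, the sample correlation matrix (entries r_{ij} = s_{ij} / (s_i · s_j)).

Step 1 — column means:
  mean(X) = (6 + 6 + 8 + 7 + 8) / 5 = 35/5 = 7
  mean(Y) = (8 + 7 + 7 + 5 + 2) / 5 = 29/5 = 5.8
  mean(Z) = (4 + 8 + 4 + 5 + 5) / 5 = 26/5 = 5.2

Step 2 — sample variances and covariances s[i,j] = (1/(n-1)) · Σ_k (x_{k,i} - mean_i) · (x_{k,j} - mean_j), with n-1 = 4:
  s[X,X] = ((-1)·(-1) + (-1)·(-1) + (1)·(1) + (0)·(0) + (1)·(1)) / 4 = 4/4 = 1
  s[X,Y] = ((-1)·(2.2) + (-1)·(1.2) + (1)·(1.2) + (0)·(-0.8) + (1)·(-3.8)) / 4 = -6/4 = -1.5
  s[X,Z] = ((-1)·(-1.2) + (-1)·(2.8) + (1)·(-1.2) + (0)·(-0.2) + (1)·(-0.2)) / 4 = -3/4 = -0.75
  s[Y,Y] = ((2.2)·(2.2) + (1.2)·(1.2) + (1.2)·(1.2) + (-0.8)·(-0.8) + (-3.8)·(-3.8)) / 4 = 22.8/4 = 5.7
  s[Y,Z] = ((2.2)·(-1.2) + (1.2)·(2.8) + (1.2)·(-1.2) + (-0.8)·(-0.2) + (-3.8)·(-0.2)) / 4 = 0.2/4 = 0.05
  s[Z,Z] = ((-1.2)·(-1.2) + (2.8)·(2.8) + (-1.2)·(-1.2) + (-0.2)·(-0.2) + (-0.2)·(-0.2)) / 4 = 10.8/4 = 2.7
  Sample standard deviations s_i = √(s[i,i]):
  s(X) = √(1) = 1
  s(Y) = √(5.7) = 2.3875
  s(Z) = √(2.7) = 1.6432

Step 3 — r_{ij} = s_{ij} / (s_i · s_j):
  r[X,X] = 1 (diagonal).
  r[X,Y] = -1.5 / (1 · 2.3875) = -1.5 / 2.3875 = -0.6283
  r[X,Z] = -0.75 / (1 · 1.6432) = -0.75 / 1.6432 = -0.4564
  r[Y,Y] = 1 (diagonal).
  r[Y,Z] = 0.05 / (2.3875 · 1.6432) = 0.05 / 3.923 = 0.0127
  r[Z,Z] = 1 (diagonal).

R is symmetric with unit diagonal. Assembling:

R = [[1, -0.6283, -0.4564],
 [-0.6283, 1, 0.0127],
 [-0.4564, 0.0127, 1]]


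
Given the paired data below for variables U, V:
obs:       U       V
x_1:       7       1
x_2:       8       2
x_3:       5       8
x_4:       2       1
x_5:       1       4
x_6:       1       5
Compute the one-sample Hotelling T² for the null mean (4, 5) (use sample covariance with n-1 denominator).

Step 1 — sample mean vector:
  mean(U) = (7 + 8 + 5 + 2 + 1 + 1) / 6 = 24/6 = 4
  mean(V) = (1 + 2 + 8 + 1 + 4 + 5) / 6 = 21/6 = 3.5
  x̄ = (4, 3.5),  deviation x̄ - mu_0 = (4, 3.5) - (4, 5) = (0, -1.5).

Step 2 — sample covariance matrix, S[i,j] = (1/(n-1)) · Σ_k (x_{k,i} - mean_i) · (x_{k,j} - mean_j), divisor n-1 = 5:
  S[U,U] = ((3)·(3) + (4)·(4) + (1)·(1) + (-2)·(-2) + (-3)·(-3) + (-3)·(-3)) / 5 = 48/5 = 9.6
  S[U,V] = ((3)·(-2.5) + (4)·(-1.5) + (1)·(4.5) + (-2)·(-2.5) + (-3)·(0.5) + (-3)·(1.5)) / 5 = -10/5 = -2
  S[V,V] = ((-2.5)·(-2.5) + (-1.5)·(-1.5) + (4.5)·(4.5) + (-2.5)·(-2.5) + (0.5)·(0.5) + (1.5)·(1.5)) / 5 = 37.5/5 = 7.5
  S = [[9.6, -2],
 [-2, 7.5]].

Step 3 — invert S. det(S) = 9.6·7.5 - (-2)² = 68.
  S^{-1} = (1/det) · [[d, -b], [-b, a]] = [[0.1103, 0.0294],
 [0.0294, 0.1412]].

Step 4 — quadratic form (x̄ - mu_0)^T · S^{-1} · (x̄ - mu_0):
  S^{-1} · (x̄ - mu_0) = (-0.0441, -0.2118),
  (x̄ - mu_0)^T · [...] = (0)·(-0.0441) + (-1.5)·(-0.2118) = 0.3176.

Step 5 — scale by n: T² = 6 · 0.3176 = 1.9059.

T² ≈ 1.9059


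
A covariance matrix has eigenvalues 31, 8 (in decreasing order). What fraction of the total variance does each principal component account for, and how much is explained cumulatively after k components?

Step 1 — total variance = trace(Sigma) = Σ λ_i = 31 + 8 = 39.

Step 2 — fraction explained by component i = λ_i / Σ λ:
  PC1: 31/39 = 0.7949
  PC2: 8/39 = 0.2051

Step 3 — cumulative fraction after k components = (λ_1 + ... + λ_k) / Σ λ:
  k = 1: 31/39 = 0.7949
  k = 2: (31 + 8)/39 = 39/39 = 1

Summary (fraction, with percent):

explained: PC1 0.7949 (79.49%), PC2 0.2051 (20.51%);  cumulative: 0.7949, 1


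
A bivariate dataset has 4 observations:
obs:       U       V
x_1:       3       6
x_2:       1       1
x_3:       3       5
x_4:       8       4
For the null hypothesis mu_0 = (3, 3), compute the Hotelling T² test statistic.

Step 1 — sample mean vector:
  mean(U) = (3 + 1 + 3 + 8) / 4 = 15/4 = 3.75
  mean(V) = (6 + 1 + 5 + 4) / 4 = 16/4 = 4
  x̄ = (3.75, 4),  deviation x̄ - mu_0 = (3.75, 4) - (3, 3) = (0.75, 1).

Step 2 — sample covariance matrix, S[i,j] = (1/(n-1)) · Σ_k (x_{k,i} - mean_i) · (x_{k,j} - mean_j), divisor n-1 = 3:
  S[U,U] = ((-0.75)·(-0.75) + (-2.75)·(-2.75) + (-0.75)·(-0.75) + (4.25)·(4.25)) / 3 = 26.75/3 = 8.9167
  S[U,V] = ((-0.75)·(2) + (-2.75)·(-3) + (-0.75)·(1) + (4.25)·(0)) / 3 = 6/3 = 2
  S[V,V] = ((2)·(2) + (-3)·(-3) + (1)·(1) + (0)·(0)) / 3 = 14/3 = 4.6667
  S = [[8.9167, 2],
 [2, 4.6667]].

Step 3 — invert S. det(S) = 8.9167·4.6667 - (2)² = 37.6111.
  S^{-1} = (1/det) · [[d, -b], [-b, a]] = [[0.1241, -0.0532],
 [-0.0532, 0.2371]].

Step 4 — quadratic form (x̄ - mu_0)^T · S^{-1} · (x̄ - mu_0):
  S^{-1} · (x̄ - mu_0) = (0.0399, 0.1972),
  (x̄ - mu_0)^T · [...] = (0.75)·(0.0399) + (1)·(0.1972) = 0.2271.

Step 5 — scale by n: T² = 4 · 0.2271 = 0.9084.

T² ≈ 0.9084
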